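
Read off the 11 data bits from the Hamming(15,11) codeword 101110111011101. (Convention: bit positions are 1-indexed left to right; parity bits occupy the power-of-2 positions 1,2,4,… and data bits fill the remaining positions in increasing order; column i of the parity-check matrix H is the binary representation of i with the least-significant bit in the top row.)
Parity bits occupy power-of-2 positions; data bits are at positions {3,5,6,7,9,10,11,12,13,14,15} (1-indexed).
Extract: c[3]=1 c[5]=1 c[6]=0 c[7]=1 c[9]=1 c[10]=0 c[11]=1 c[12]=1 c[13]=1 c[14]=0 c[15]=1
Data = 11011011101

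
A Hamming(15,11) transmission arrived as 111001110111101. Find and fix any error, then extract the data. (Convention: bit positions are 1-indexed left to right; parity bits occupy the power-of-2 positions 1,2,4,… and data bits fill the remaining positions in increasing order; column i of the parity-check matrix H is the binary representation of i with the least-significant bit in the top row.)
Syndrome s = H · r^T (mod 2), r = 111001110111101:
  s[0] = (101010101010101)·(111001110111101) mod 2 = 1+0+1+0+0+0+1+0+0+0+1+0+1+0+1 mod 2 = 0
  s[1] = (011001100110011)·(111001110111101) mod 2 = 0+1+1+0+0+1+1+0+0+1+1+0+0+0+1 mod 2 = 1
  s[2] = (000111100001111)·(111001110111101) mod 2 = 0+0+0+0+0+1+1+0+0+0+0+1+1+0+1 mod 2 = 1
  s[3] = (000000011111111)·(111001110111101) mod 2 = 0+0+0+0+0+0+0+1+0+1+1+1+1+0+1 mod 2 = 0
Syndrome = 0110
Column 6 of H equals this syndrome → error at bit 6 (1-indexed).
Flip bit 6: 111001110111101 → 111000110111101
Extract data bits at positions {3,5,6,7,9,10,11,12,13,14,15}: 10010111101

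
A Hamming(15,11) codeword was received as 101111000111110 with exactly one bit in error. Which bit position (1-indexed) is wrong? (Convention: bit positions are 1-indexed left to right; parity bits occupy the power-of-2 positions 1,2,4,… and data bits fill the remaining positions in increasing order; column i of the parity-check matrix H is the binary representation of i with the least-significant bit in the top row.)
Syndrome s = H · r^T (mod 2), r = 101111000111110:
  s[0] = (101010101010101)·(101111000111110) mod 2 = 1+0+1+0+1+0+0+0+0+0+1+0+1+0+0 mod 2 = 1
  s[1] = (011001100110011)·(101111000111110) mod 2 = 0+0+1+0+0+1+0+0+0+1+1+0+0+1+0 mod 2 = 1
  s[2] = (000111100001111)·(101111000111110) mod 2 = 0+0+0+1+1+1+0+0+0+0+0+1+1+1+0 mod 2 = 0
  s[3] = (000000011111111)·(101111000111110) mod 2 = 0+0+0+0+0+0+0+0+0+1+1+1+1+1+0 mod 2 = 1
Syndrome = 1101
Column i of H is the binary representation of i, so the syndrome is the binary index of the flipped bit.
Read s = 1101 with s[0] as LSB: 1·2^0 + 1·2^1 + 0·2^2 + 1·2^3 = 11.
Error is at bit position 11.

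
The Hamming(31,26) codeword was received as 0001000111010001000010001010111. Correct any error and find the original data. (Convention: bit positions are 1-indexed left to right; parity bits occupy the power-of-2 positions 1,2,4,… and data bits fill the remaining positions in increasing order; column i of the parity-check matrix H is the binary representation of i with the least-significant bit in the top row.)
Syndrome s = H · r^T (mod 2), r = 0001000111010001000010001010111:
  s[0] = (1010101010101010101010101010101)·(0001000111010001000010001010111) mod 2 = 0+0+0+0+0+0+0+0+1+0+0+0+0+0+0+0+0+0+0+0+1+0+0+0+1+0+1+0+1+0+1 mod 2 = 0
  s[1] = (0110011001100110011001100110011)·(0001000111010001000010001010111) mod 2 = 0+0+0+0+0+0+0+0+0+1+0+0+0+0+0+0+0+0+0+0+0+0+0+0+0+0+1+0+0+1+1 mod 2 = 0
  s[2] = (0001111000011110000111100001111)·(0001000111010001000010001010111) mod 2 = 0+0+0+1+0+0+0+0+0+0+0+1+0+0+0+0+0+0+0+0+1+0+0+0+0+0+0+0+1+1+1 mod 2 = 0
  s[3] = (0000000111111110000000011111111)·(0001000111010001000010001010111) mod 2 = 0+0+0+0+0+0+0+1+1+1+0+1+0+0+0+0+0+0+0+0+0+0+0+0+1+0+1+0+1+1+1 mod 2 = 1
  s[4] = (0000000000000001111111111111111)·(0001000111010001000010001010111) mod 2 = 0+0+0+0+0+0+0+0+0+0+0+0+0+0+0+1+0+0+0+0+1+0+0+0+1+0+1+0+1+1+1 mod 2 = 1
Syndrome = 00011
Column 24 of H equals this syndrome → error at bit 24 (1-indexed).
Flip bit 24: 0001000111010001000010001010111 → 0001000111010001000010011010111
Extract data bits at positions {3,5,6,7,9,10,11,12,13,14,15,17,18,19,20,21,22,23,24,25,26,27,28,29,30,31}: 00001101000000010011010111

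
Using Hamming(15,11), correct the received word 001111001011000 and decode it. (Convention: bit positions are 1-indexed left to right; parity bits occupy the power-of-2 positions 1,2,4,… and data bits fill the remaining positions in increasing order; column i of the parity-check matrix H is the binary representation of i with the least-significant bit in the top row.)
Syndrome s = H · r^T (mod 2), r = 001111001011000:
  s[0] = (101010101010101)·(001111001011000) mod 2 = 0+0+1+0+1+0+0+0+1+0+1+0+0+0+0 mod 2 = 0
  s[1] = (011001100110011)·(001111001011000) mod 2 = 0+0+1+0+0+1+0+0+0+0+1+0+0+0+0 mod 2 = 1
  s[2] = (000111100001111)·(001111001011000) mod 2 = 0+0+0+1+1+1+0+0+0+0+0+1+0+0+0 mod 2 = 0
  s[3] = (000000011111111)·(001111001011000) mod 2 = 0+0+0+0+0+0+0+0+1+0+1+1+0+0+0 mod 2 = 1
Syndrome = 0101
Column 10 of H equals this syndrome → error at bit 10 (1-indexed).
Flip bit 10: 001111001011000 → 001111001111000
Extract data bits at positions {3,5,6,7,9,10,11,12,13,14,15}: 11101111000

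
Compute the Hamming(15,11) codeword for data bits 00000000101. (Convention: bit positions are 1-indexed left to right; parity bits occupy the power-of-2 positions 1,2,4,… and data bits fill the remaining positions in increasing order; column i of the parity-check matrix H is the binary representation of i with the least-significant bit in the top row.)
Codeword c = d · G (mod 2), d = 00000000101:
  c[0] = d·G[:,0] = (00000000101)·(11011010101) mod 2 = 0+0+0+0+0+0+0+0+1+0+1 mod 2 = 0
  c[1] = d·G[:,1] = (00000000101)·(10110110011) mod 2 = 0+0+0+0+0+0+0+0+0+0+1 mod 2 = 1
  c[2] = d·G[:,2] = (00000000101)·(10000000000) mod 2 = 0+0+0+0+0+0+0+0+0+0+0 mod 2 = 0
  c[3] = d·G[:,3] = (00000000101)·(01110001111) mod 2 = 0+0+0+0+0+0+0+0+1+0+1 mod 2 = 0
  c[4] = d·G[:,4] = (00000000101)·(01000000000) mod 2 = 0+0+0+0+0+0+0+0+0+0+0 mod 2 = 0
  c[5] = d·G[:,5] = (00000000101)·(00100000000) mod 2 = 0+0+0+0+0+0+0+0+0+0+0 mod 2 = 0
  c[6] = d·G[:,6] = (00000000101)·(00010000000) mod 2 = 0+0+0+0+0+0+0+0+0+0+0 mod 2 = 0
  c[7] = d·G[:,7] = (00000000101)·(00001111111) mod 2 = 0+0+0+0+0+0+0+0+1+0+1 mod 2 = 0
  c[8] = d·G[:,8] = (00000000101)·(00001000000) mod 2 = 0+0+0+0+0+0+0+0+0+0+0 mod 2 = 0
  c[9] = d·G[:,9] = (00000000101)·(00000100000) mod 2 = 0+0+0+0+0+0+0+0+0+0+0 mod 2 = 0
  c[10] = d·G[:,10] = (00000000101)·(00000010000) mod 2 = 0+0+0+0+0+0+0+0+0+0+0 mod 2 = 0
  c[11] = d·G[:,11] = (00000000101)·(00000001000) mod 2 = 0+0+0+0+0+0+0+0+0+0+0 mod 2 = 0
  c[12] = d·G[:,12] = (00000000101)·(00000000100) mod 2 = 0+0+0+0+0+0+0+0+1+0+0 mod 2 = 1
  c[13] = d·G[:,13] = (00000000101)·(00000000010) mod 2 = 0+0+0+0+0+0+0+0+0+0+0 mod 2 = 0
  c[14] = d·G[:,14] = (00000000101)·(00000000001) mod 2 = 0+0+0+0+0+0+0+0+0+0+1 mod 2 = 1
Codeword = 010000000000101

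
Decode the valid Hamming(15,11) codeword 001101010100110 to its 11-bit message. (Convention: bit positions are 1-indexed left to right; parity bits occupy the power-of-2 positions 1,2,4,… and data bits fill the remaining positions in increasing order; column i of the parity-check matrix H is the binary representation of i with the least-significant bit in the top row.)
Parity bits occupy power-of-2 positions; data bits are at positions {3,5,6,7,9,10,11,12,13,14,15} (1-indexed).
Extract: c[3]=1 c[5]=0 c[6]=1 c[7]=0 c[9]=0 c[10]=1 c[11]=0 c[12]=0 c[13]=1 c[14]=1 c[15]=0
Data = 10100100110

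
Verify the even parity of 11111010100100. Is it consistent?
Sum of all bits: 1+1+1+1+1+0+1+0+1+0+0+1+0+0 = 8; 8 mod 2 = 0. Result is 0 → valid parity.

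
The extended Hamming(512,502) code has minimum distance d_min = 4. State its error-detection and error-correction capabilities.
Detection only: up to d_min − 1 = 3 errors.
Correction: up to ⌊(d_min − 1)/2⌋ = ⌊3/2⌋ = 1 errors.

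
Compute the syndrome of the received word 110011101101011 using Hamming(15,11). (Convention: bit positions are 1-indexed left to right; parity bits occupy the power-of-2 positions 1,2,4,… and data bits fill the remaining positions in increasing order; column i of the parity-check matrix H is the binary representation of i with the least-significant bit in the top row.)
Syndrome s = H · r^T (mod 2), r = 110011101101011:
  s[0] = (101010101010101)·(110011101101011) mod 2 = 1+0+0+0+1+0+1+0+1+0+0+0+0+0+1 mod 2 = 1
  s[1] = (011001100110011)·(110011101101011) mod 2 = 0+1+0+0+0+1+1+0+0+1+0+0+0+1+1 mod 2 = 0
  s[2] = (000111100001111)·(110011101101011) mod 2 = 0+0+0+0+1+1+1+0+0+0+0+1+0+1+1 mod 2 = 0
  s[3] = (000000011111111)·(110011101101011) mod 2 = 0+0+0+0+0+0+0+0+1+1+0+1+0+1+1 mod 2 = 1
Syndrome = 1001
Non-zero syndrome: error at position 9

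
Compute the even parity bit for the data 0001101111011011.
Sum of data bits: 0+0+0+1+1+0+1+1+1+1+0+1+1+0+1+1 = 10.
10 mod 2 = 0, so parity bit = 0.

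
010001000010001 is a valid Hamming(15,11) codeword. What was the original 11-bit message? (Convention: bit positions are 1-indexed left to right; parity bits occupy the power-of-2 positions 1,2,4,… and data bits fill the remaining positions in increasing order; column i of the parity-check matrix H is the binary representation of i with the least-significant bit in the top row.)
Parity bits occupy power-of-2 positions; data bits are at positions {3,5,6,7,9,10,11,12,13,14,15} (1-indexed).
Extract: c[3]=0 c[5]=0 c[6]=1 c[7]=0 c[9]=0 c[10]=0 c[11]=1 c[12]=0 c[13]=0 c[14]=0 c[15]=1
Data = 00100010001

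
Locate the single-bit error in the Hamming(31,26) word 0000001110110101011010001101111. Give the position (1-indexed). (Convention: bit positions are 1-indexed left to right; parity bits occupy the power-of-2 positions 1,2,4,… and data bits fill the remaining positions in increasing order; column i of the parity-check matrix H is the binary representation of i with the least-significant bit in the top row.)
Syndrome s = H · r^T (mod 2), r = 0000001110110101011010001101111:
  s[0] = (1010101010101010101010101010101)·(0000001110110101011010001101111) mod 2 = 0+0+0+0+0+0+1+0+1+0+1+0+0+0+0+0+0+0+1+0+1+0+0+0+1+0+0+0+1+0+1 mod 2 = 0
  s[1] = (0110011001100110011001100110011)·(0000001110110101011010001101111) mod 2 = 0+0+0+0+0+0+1+0+0+0+1+0+0+1+0+0+0+1+1+0+0+0+0+0+0+1+0+0+0+1+1 mod 2 = 0
  s[2] = (0001111000011110000111100001111)·(0000001110110101011010001101111) mod 2 = 0+0+0+0+0+0+1+0+0+0+0+1+0+1+0+0+0+0+0+0+1+0+0+0+0+0+0+1+1+1+1 mod 2 = 0
  s[3] = (0000000111111110000000011111111)·(0000001110110101011010001101111) mod 2 = 0+0+0+0+0+0+0+1+1+0+1+1+0+1+0+0+0+0+0+0+0+0+0+0+1+1+0+1+1+1+1 mod 2 = 1
  s[4] = (0000000000000001111111111111111)·(0000001110110101011010001101111) mod 2 = 0+0+0+0+0+0+0+0+0+0+0+0+0+0+0+1+0+1+1+0+1+0+0+0+1+1+0+1+1+1+1 mod 2 = 0
Syndrome = 00010
Column i of H is the binary representation of i, so the syndrome is the binary index of the flipped bit.
Read s = 00010 with s[0] as LSB: 0·2^0 + 0·2^1 + 0·2^2 + 1·2^3 + 0·2^4 = 8.
Error is at bit position 8.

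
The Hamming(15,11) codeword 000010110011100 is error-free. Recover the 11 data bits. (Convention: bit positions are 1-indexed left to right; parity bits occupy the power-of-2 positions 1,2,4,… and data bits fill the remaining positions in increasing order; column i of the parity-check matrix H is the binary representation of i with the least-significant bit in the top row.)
Parity bits occupy power-of-2 positions; data bits are at positions {3,5,6,7,9,10,11,12,13,14,15} (1-indexed).
Extract: c[3]=0 c[5]=1 c[6]=0 c[7]=1 c[9]=0 c[10]=0 c[11]=1 c[12]=1 c[13]=1 c[14]=0 c[15]=0
Data = 01010011100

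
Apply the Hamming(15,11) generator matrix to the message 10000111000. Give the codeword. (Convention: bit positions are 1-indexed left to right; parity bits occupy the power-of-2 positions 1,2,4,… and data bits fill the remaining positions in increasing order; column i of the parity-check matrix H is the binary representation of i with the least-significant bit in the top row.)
Codeword c = d · G (mod 2), d = 10000111000:
  c[0] = d·G[:,0] = (10000111000)·(11011010101) mod 2 = 1+0+0+0+0+0+1+0+0+0+0 mod 2 = 0
  c[1] = d·G[:,1] = (10000111000)·(10110110011) mod 2 = 1+0+0+0+0+1+1+0+0+0+0 mod 2 = 1
  c[2] = d·G[:,2] = (10000111000)·(10000000000) mod 2 = 1+0+0+0+0+0+0+0+0+0+0 mod 2 = 1
  c[3] = d·G[:,3] = (10000111000)·(01110001111) mod 2 = 0+0+0+0+0+0+0+1+0+0+0 mod 2 = 1
  c[4] = d·G[:,4] = (10000111000)·(01000000000) mod 2 = 0+0+0+0+0+0+0+0+0+0+0 mod 2 = 0
  c[5] = d·G[:,5] = (10000111000)·(00100000000) mod 2 = 0+0+0+0+0+0+0+0+0+0+0 mod 2 = 0
  c[6] = d·G[:,6] = (10000111000)·(00010000000) mod 2 = 0+0+0+0+0+0+0+0+0+0+0 mod 2 = 0
  c[7] = d·G[:,7] = (10000111000)·(00001111111) mod 2 = 0+0+0+0+0+1+1+1+0+0+0 mod 2 = 1
  c[8] = d·G[:,8] = (10000111000)·(00001000000) mod 2 = 0+0+0+0+0+0+0+0+0+0+0 mod 2 = 0
  c[9] = d·G[:,9] = (10000111000)·(00000100000) mod 2 = 0+0+0+0+0+1+0+0+0+0+0 mod 2 = 1
  c[10] = d·G[:,10] = (10000111000)·(00000010000) mod 2 = 0+0+0+0+0+0+1+0+0+0+0 mod 2 = 1
  c[11] = d·G[:,11] = (10000111000)·(00000001000) mod 2 = 0+0+0+0+0+0+0+1+0+0+0 mod 2 = 1
  c[12] = d·G[:,12] = (10000111000)·(00000000100) mod 2 = 0+0+0+0+0+0+0+0+0+0+0 mod 2 = 0
  c[13] = d·G[:,13] = (10000111000)·(00000000010) mod 2 = 0+0+0+0+0+0+0+0+0+0+0 mod 2 = 0
  c[14] = d·G[:,14] = (10000111000)·(00000000001) mod 2 = 0+0+0+0+0+0+0+0+0+0+0 mod 2 = 0
Codeword = 011100010111000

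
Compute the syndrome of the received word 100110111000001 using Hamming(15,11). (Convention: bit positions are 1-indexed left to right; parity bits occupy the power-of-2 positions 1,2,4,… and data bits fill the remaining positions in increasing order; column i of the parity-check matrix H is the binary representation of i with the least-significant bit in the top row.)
Syndrome s = H · r^T (mod 2), r = 100110111000001:
  s[0] = (101010101010101)·(100110111000001) mod 2 = 1+0+0+0+1+0+1+0+1+0+0+0+0+0+1 mod 2 = 1
  s[1] = (011001100110011)·(100110111000001) mod 2 = 0+0+0+0+0+0+1+0+0+0+0+0+0+0+1 mod 2 = 0
  s[2] = (000111100001111)·(100110111000001) mod 2 = 0+0+0+1+1+0+1+0+0+0+0+0+0+0+1 mod 2 = 0
  s[3] = (000000011111111)·(100110111000001) mod 2 = 0+0+0+0+0+0+0+1+1+0+0+0+0+0+1 mod 2 = 1
Syndrome = 1001
Non-zero syndrome: error at position 9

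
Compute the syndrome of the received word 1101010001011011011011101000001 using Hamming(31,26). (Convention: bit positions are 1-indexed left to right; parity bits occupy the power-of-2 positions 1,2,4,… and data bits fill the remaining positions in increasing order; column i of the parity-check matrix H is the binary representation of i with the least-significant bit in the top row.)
Syndrome s = H · r^T (mod 2), r = 1101010001011011011011101000001:
  s[0] = (1010101010101010101010101010101)·(1101010001011011011011101000001) mod 2 = 1+0+0+0+0+0+0+0+0+0+0+0+1+0+1+0+0+0+1+0+1+0+1+0+1+0+0+0+0+0+1 mod 2 = 0
  s[1] = (0110011001100110011001100110011)·(1101010001011011011011101000001) mod 2 = 0+1+0+0+0+1+0+0+0+1+0+0+0+0+1+0+0+1+1+0+0+1+1+0+0+0+0+0+0+0+1 mod 2 = 1
  s[2] = (0001111000011110000111100001111)·(1101010001011011011011101000001) mod 2 = 0+0+0+1+0+1+0+0+0+0+0+1+1+0+1+0+0+0+0+0+1+1+1+0+0+0+0+0+0+0+1 mod 2 = 1
  s[3] = (0000000111111110000000011111111)·(1101010001011011011011101000001) mod 2 = 0+0+0+0+0+0+0+0+0+1+0+1+1+0+1+0+0+0+0+0+0+0+0+0+1+0+0+0+0+0+1 mod 2 = 0
  s[4] = (0000000000000001111111111111111)·(1101010001011011011011101000001) mod 2 = 0+0+0+0+0+0+0+0+0+0+0+0+0+0+0+1+0+1+1+0+1+1+1+0+1+0+0+0+0+0+1 mod 2 = 0
Syndrome = 01100
Non-zero syndrome: error at position 6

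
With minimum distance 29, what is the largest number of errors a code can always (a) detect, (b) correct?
(a) Detection requires d_min ≥ e+1, so e ≤ d_min − 1 = 28.
(b) Correction requires d_min ≥ 2t+1, so t ≤ ⌊(d_min − 1)/2⌋ = ⌊28/2⌋ = 14.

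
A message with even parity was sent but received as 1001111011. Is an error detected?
Sum of received bits: 1+0+0+1+1+1+1+0+1+1 = 7; 7 mod 2 = 1. Result is 1 ≠ 0 → error detected.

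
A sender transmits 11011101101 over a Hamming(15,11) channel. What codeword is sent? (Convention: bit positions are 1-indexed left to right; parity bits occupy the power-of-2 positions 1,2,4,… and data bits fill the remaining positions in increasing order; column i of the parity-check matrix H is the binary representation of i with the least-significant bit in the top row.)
Codeword c = d · G (mod 2), d = 11011101101:
  c[0] = d·G[:,0] = (11011101101)·(11011010101) mod 2 = 1+1+0+1+1+0+0+0+1+0+1 mod 2 = 0
  c[1] = d·G[:,1] = (11011101101)·(10110110011) mod 2 = 1+0+0+1+0+1+0+0+0+0+1 mod 2 = 0
  c[2] = d·G[:,2] = (11011101101)·(10000000000) mod 2 = 1+0+0+0+0+0+0+0+0+0+0 mod 2 = 1
  c[3] = d·G[:,3] = (11011101101)·(01110001111) mod 2 = 0+1+0+1+0+0+0+1+1+0+1 mod 2 = 1
  c[4] = d·G[:,4] = (11011101101)·(01000000000) mod 2 = 0+1+0+0+0+0+0+0+0+0+0 mod 2 = 1
  c[5] = d·G[:,5] = (11011101101)·(00100000000) mod 2 = 0+0+0+0+0+0+0+0+0+0+0 mod 2 = 0
  c[6] = d·G[:,6] = (11011101101)·(00010000000) mod 2 = 0+0+0+1+0+0+0+0+0+0+0 mod 2 = 1
  c[7] = d·G[:,7] = (11011101101)·(00001111111) mod 2 = 0+0+0+0+1+1+0+1+1+0+1 mod 2 = 1
  c[8] = d·G[:,8] = (11011101101)·(00001000000) mod 2 = 0+0+0+0+1+0+0+0+0+0+0 mod 2 = 1
  c[9] = d·G[:,9] = (11011101101)·(00000100000) mod 2 = 0+0+0+0+0+1+0+0+0+0+0 mod 2 = 1
  c[10] = d·G[:,10] = (11011101101)·(00000010000) mod 2 = 0+0+0+0+0+0+0+0+0+0+0 mod 2 = 0
  c[11] = d·G[:,11] = (11011101101)·(00000001000) mod 2 = 0+0+0+0+0+0+0+1+0+0+0 mod 2 = 1
  c[12] = d·G[:,12] = (11011101101)·(00000000100) mod 2 = 0+0+0+0+0+0+0+0+1+0+0 mod 2 = 1
  c[13] = d·G[:,13] = (11011101101)·(00000000010) mod 2 = 0+0+0+0+0+0+0+0+0+0+0 mod 2 = 0
  c[14] = d·G[:,14] = (11011101101)·(00000000001) mod 2 = 0+0+0+0+0+0+0+0+0+0+1 mod 2 = 1
Codeword = 001110111101101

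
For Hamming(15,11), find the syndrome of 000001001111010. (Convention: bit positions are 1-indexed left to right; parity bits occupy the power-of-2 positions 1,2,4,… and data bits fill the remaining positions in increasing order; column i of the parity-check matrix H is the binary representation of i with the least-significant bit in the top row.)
Syndrome s = H · r^T (mod 2), r = 000001001111010:
  s[0] = (101010101010101)·(000001001111010) mod 2 = 0+0+0+0+0+0+0+0+1+0+1+0+0+0+0 mod 2 = 0
  s[1] = (011001100110011)·(000001001111010) mod 2 = 0+0+0+0+0+1+0+0+0+1+1+0+0+1+0 mod 2 = 0
  s[2] = (000111100001111)·(000001001111010) mod 2 = 0+0+0+0+0+1+0+0+0+0+0+1+0+1+0 mod 2 = 1
  s[3] = (000000011111111)·(000001001111010) mod 2 = 0+0+0+0+0+0+0+0+1+1+1+1+0+1+0 mod 2 = 1
Syndrome = 0011
Non-zero syndrome: error at position 12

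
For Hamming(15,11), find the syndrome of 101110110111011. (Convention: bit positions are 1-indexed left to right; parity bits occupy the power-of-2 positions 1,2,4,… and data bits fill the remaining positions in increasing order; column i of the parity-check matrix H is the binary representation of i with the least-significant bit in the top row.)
Syndrome s = H · r^T (mod 2), r = 101110110111011:
  s[0] = (101010101010101)·(101110110111011) mod 2 = 1+0+1+0+1+0+1+0+0+0+1+0+0+0+1 mod 2 = 0
  s[1] = (011001100110011)·(101110110111011) mod 2 = 0+0+1+0+0+0+1+0+0+1+1+0+0+1+1 mod 2 = 0
  s[2] = (000111100001111)·(101110110111011) mod 2 = 0+0+0+1+1+0+1+0+0+0+0+1+0+1+1 mod 2 = 0
  s[3] = (000000011111111)·(101110110111011) mod 2 = 0+0+0+0+0+0+0+1+0+1+1+1+0+1+1 mod 2 = 0
Syndrome = 0000
s = 0: no error detected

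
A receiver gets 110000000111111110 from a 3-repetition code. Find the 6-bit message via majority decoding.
Split into 3-bit blocks and majority-vote each:
  block 1 = 110: 2 ones, 1 zeros → 1
  block 2 = 000: 0 ones, 3 zeros → 0
  block 3 = 000: 0 ones, 3 zeros → 0
  block 4 = 111: 3 ones, 0 zeros → 1
  block 5 = 111: 3 ones, 0 zeros → 1
  block 6 = 110: 2 ones, 1 zeros → 1
Decoded = 100111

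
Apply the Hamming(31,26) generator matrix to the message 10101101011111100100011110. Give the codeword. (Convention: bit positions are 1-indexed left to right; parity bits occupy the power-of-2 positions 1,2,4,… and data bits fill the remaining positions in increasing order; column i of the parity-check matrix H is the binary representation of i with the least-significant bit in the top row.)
Codeword c = d · G (mod 2), d = 10101101011111100100011110:
  c[0] = d·G[:,0] = (10101101011111100100011110)·(11011010101101010101010101) mod 2 = 1+0+0+0+1+0+0+0+0+0+1+1+0+1+0+0+0+1+0+0+0+1+0+1+0+0 mod 2 = 0
  c[1] = d·G[:,1] = (10101101011111100100011110)·(10110110011011001100110011) mod 2 = 1+0+1+0+0+1+0+0+0+1+1+0+1+1+0+0+0+1+0+0+0+1+0+0+1+0 mod 2 = 0
  c[2] = d·G[:,2] = (10101101011111100100011110)·(10000000000000000000000000) mod 2 = 1+0+0+0+0+0+0+0+0+0+0+0+0+0+0+0+0+0+0+0+0+0+0+0+0+0 mod 2 = 1
  c[3] = d·G[:,3] = (10101101011111100100011110)·(01110001111000111100001111) mod 2 = 0+0+1+0+0+0+0+1+0+1+1+0+0+0+1+0+0+1+0+0+0+0+1+1+1+0 mod 2 = 1
  c[4] = d·G[:,4] = (10101101011111100100011110)·(01000000000000000000000000) mod 2 = 0+0+0+0+0+0+0+0+0+0+0+0+0+0+0+0+0+0+0+0+0+0+0+0+0+0 mod 2 = 0
  c[5] = d·G[:,5] = (10101101011111100100011110)·(00100000000000000000000000) mod 2 = 0+0+1+0+0+0+0+0+0+0+0+0+0+0+0+0+0+0+0+0+0+0+0+0+0+0 mod 2 = 1
  c[6] = d·G[:,6] = (10101101011111100100011110)·(00010000000000000000000000) mod 2 = 0+0+0+0+0+0+0+0+0+0+0+0+0+0+0+0+0+0+0+0+0+0+0+0+0+0 mod 2 = 0
  c[7] = d·G[:,7] = (10101101011111100100011110)·(00001111111000000011111111) mod 2 = 0+0+0+0+1+1+0+1+0+1+1+0+0+0+0+0+0+0+0+0+0+1+1+1+1+0 mod 2 = 1
  c[8] = d·G[:,8] = (10101101011111100100011110)·(00001000000000000000000000) mod 2 = 0+0+0+0+1+0+0+0+0+0+0+0+0+0+0+0+0+0+0+0+0+0+0+0+0+0 mod 2 = 1
  c[9] = d·G[:,9] = (10101101011111100100011110)·(00000100000000000000000000) mod 2 = 0+0+0+0+0+1+0+0+0+0+0+0+0+0+0+0+0+0+0+0+0+0+0+0+0+0 mod 2 = 1
  c[10] = d·G[:,10] = (10101101011111100100011110)·(00000010000000000000000000) mod 2 = 0+0+0+0+0+0+0+0+0+0+0+0+0+0+0+0+0+0+0+0+0+0+0+0+0+0 mod 2 = 0
  c[11] = d·G[:,11] = (10101101011111100100011110)·(00000001000000000000000000) mod 2 = 0+0+0+0+0+0+0+1+0+0+0+0+0+0+0+0+0+0+0+0+0+0+0+0+0+0 mod 2 = 1
  c[12] = d·G[:,12] = (10101101011111100100011110)·(00000000100000000000000000) mod 2 = 0+0+0+0+0+0+0+0+0+0+0+0+0+0+0+0+0+0+0+0+0+0+0+0+0+0 mod 2 = 0
  c[13] = d·G[:,13] = (10101101011111100100011110)·(00000000010000000000000000) mod 2 = 0+0+0+0+0+0+0+0+0+1+0+0+0+0+0+0+0+0+0+0+0+0+0+0+0+0 mod 2 = 1
  c[14] = d·G[:,14] = (10101101011111100100011110)·(00000000001000000000000000) mod 2 = 0+0+0+0+0+0+0+0+0+0+1+0+0+0+0+0+0+0+0+0+0+0+0+0+0+0 mod 2 = 1
  c[15] = d·G[:,15] = (10101101011111100100011110)·(00000000000111111111111111) mod 2 = 0+0+0+0+0+0+0+0+0+0+0+1+1+1+1+0+0+1+0+0+0+1+1+1+1+0 mod 2 = 1
  c[16] = d·G[:,16] = (10101101011111100100011110)·(00000000000100000000000000) mod 2 = 0+0+0+0+0+0+0+0+0+0+0+1+0+0+0+0+0+0+0+0+0+0+0+0+0+0 mod 2 = 1
  c[17] = d·G[:,17] = (10101101011111100100011110)·(00000000000010000000000000) mod 2 = 0+0+0+0+0+0+0+0+0+0+0+0+1+0+0+0+0+0+0+0+0+0+0+0+0+0 mod 2 = 1
  c[18] = d·G[:,18] = (10101101011111100100011110)·(00000000000001000000000000) mod 2 = 0+0+0+0+0+0+0+0+0+0+0+0+0+1+0+0+0+0+0+0+0+0+0+0+0+0 mod 2 = 1
  c[19] = d·G[:,19] = (10101101011111100100011110)·(00000000000000100000000000) mod 2 = 0+0+0+0+0+0+0+0+0+0+0+0+0+0+1+0+0+0+0+0+0+0+0+0+0+0 mod 2 = 1
  c[20] = d·G[:,20] = (10101101011111100100011110)·(00000000000000010000000000) mod 2 = 0+0+0+0+0+0+0+0+0+0+0+0+0+0+0+0+0+0+0+0+0+0+0+0+0+0 mod 2 = 0
  c[21] = d·G[:,21] = (10101101011111100100011110)·(00000000000000001000000000) mod 2 = 0+0+0+0+0+0+0+0+0+0+0+0+0+0+0+0+0+0+0+0+0+0+0+0+0+0 mod 2 = 0
  c[22] = d·G[:,22] = (10101101011111100100011110)·(00000000000000000100000000) mod 2 = 0+0+0+0+0+0+0+0+0+0+0+0+0+0+0+0+0+1+0+0+0+0+0+0+0+0 mod 2 = 1
  c[23] = d·G[:,23] = (10101101011111100100011110)·(00000000000000000010000000) mod 2 = 0+0+0+0+0+0+0+0+0+0+0+0+0+0+0+0+0+0+0+0+0+0+0+0+0+0 mod 2 = 0
  c[24] = d·G[:,24] = (10101101011111100100011110)·(00000000000000000001000000) mod 2 = 0+0+0+0+0+0+0+0+0+0+0+0+0+0+0+0+0+0+0+0+0+0+0+0+0+0 mod 2 = 0
  c[25] = d·G[:,25] = (10101101011111100100011110)·(00000000000000000000100000) mod 2 = 0+0+0+0+0+0+0+0+0+0+0+0+0+0+0+0+0+0+0+0+0+0+0+0+0+0 mod 2 = 0
  c[26] = d·G[:,26] = (10101101011111100100011110)·(00000000000000000000010000) mod 2 = 0+0+0+0+0+0+0+0+0+0+0+0+0+0+0+0+0+0+0+0+0+1+0+0+0+0 mod 2 = 1
  c[27] = d·G[:,27] = (10101101011111100100011110)·(00000000000000000000001000) mod 2 = 0+0+0+0+0+0+0+0+0+0+0+0+0+0+0+0+0+0+0+0+0+0+1+0+0+0 mod 2 = 1
  c[28] = d·G[:,28] = (10101101011111100100011110)·(00000000000000000000000100) mod 2 = 0+0+0+0+0+0+0+0+0+0+0+0+0+0+0+0+0+0+0+0+0+0+0+1+0+0 mod 2 = 1
  c[29] = d·G[:,29] = (10101101011111100100011110)·(00000000000000000000000010) mod 2 = 0+0+0+0+0+0+0+0+0+0+0+0+0+0+0+0+0+0+0+0+0+0+0+0+1+0 mod 2 = 1
  c[30] = d·G[:,30] = (10101101011111100100011110)·(00000000000000000000000001) mod 2 = 0+0+0+0+0+0+0+0+0+0+0+0+0+0+0+0+0+0+0+0+0+0+0+0+0+0 mod 2 = 0
Codeword = 0011010111010111111100100011110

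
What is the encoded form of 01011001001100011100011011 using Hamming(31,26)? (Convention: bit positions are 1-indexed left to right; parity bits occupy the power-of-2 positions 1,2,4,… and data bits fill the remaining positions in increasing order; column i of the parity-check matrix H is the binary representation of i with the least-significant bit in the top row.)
Codeword c = d · G (mod 2), d = 01011001001100011100011011:
  c[0] = d·G[:,0] = (01011001001100011100011011)·(11011010101101010101010101) mod 2 = 0+1+0+1+1+0+0+0+0+0+1+1+0+0+0+1+0+1+0+0+0+1+0+0+0+1 mod 2 = 1
  c[1] = d·G[:,1] = (01011001001100011100011011)·(10110110011011001100110011) mod 2 = 0+0+0+1+0+0+0+0+0+0+1+0+0+0+0+0+1+1+0+0+0+1+0+0+1+1 mod 2 = 1
  c[2] = d·G[:,2] = (01011001001100011100011011)·(10000000000000000000000000) mod 2 = 0+0+0+0+0+0+0+0+0+0+0+0+0+0+0+0+0+0+0+0+0+0+0+0+0+0 mod 2 = 0
  c[3] = d·G[:,3] = (01011001001100011100011011)·(01110001111000111100001111) mod 2 = 0+1+0+1+0+0+0+1+0+0+1+0+0+0+0+1+1+1+0+0+0+0+1+0+1+1 mod 2 = 0
  c[4] = d·G[:,4] = (01011001001100011100011011)·(01000000000000000000000000) mod 2 = 0+1+0+0+0+0+0+0+0+0+0+0+0+0+0+0+0+0+0+0+0+0+0+0+0+0 mod 2 = 1
  c[5] = d·G[:,5] = (01011001001100011100011011)·(00100000000000000000000000) mod 2 = 0+0+0+0+0+0+0+0+0+0+0+0+0+0+0+0+0+0+0+0+0+0+0+0+0+0 mod 2 = 0
  c[6] = d·G[:,6] = (01011001001100011100011011)·(00010000000000000000000000) mod 2 = 0+0+0+1+0+0+0+0+0+0+0+0+0+0+0+0+0+0+0+0+0+0+0+0+0+0 mod 2 = 1
  c[7] = d·G[:,7] = (01011001001100011100011011)·(00001111111000000011111111) mod 2 = 0+0+0+0+1+0+0+1+0+0+1+0+0+0+0+0+0+0+0+0+0+1+1+0+1+1 mod 2 = 1
  c[8] = d·G[:,8] = (01011001001100011100011011)·(00001000000000000000000000) mod 2 = 0+0+0+0+1+0+0+0+0+0+0+0+0+0+0+0+0+0+0+0+0+0+0+0+0+0 mod 2 = 1
  c[9] = d·G[:,9] = (01011001001100011100011011)·(00000100000000000000000000) mod 2 = 0+0+0+0+0+0+0+0+0+0+0+0+0+0+0+0+0+0+0+0+0+0+0+0+0+0 mod 2 = 0
  c[10] = d·G[:,10] = (01011001001100011100011011)·(00000010000000000000000000) mod 2 = 0+0+0+0+0+0+0+0+0+0+0+0+0+0+0+0+0+0+0+0+0+0+0+0+0+0 mod 2 = 0
  c[11] = d·G[:,11] = (01011001001100011100011011)·(00000001000000000000000000) mod 2 = 0+0+0+0+0+0+0+1+0+0+0+0+0+0+0+0+0+0+0+0+0+0+0+0+0+0 mod 2 = 1
  c[12] = d·G[:,12] = (01011001001100011100011011)·(00000000100000000000000000) mod 2 = 0+0+0+0+0+0+0+0+0+0+0+0+0+0+0+0+0+0+0+0+0+0+0+0+0+0 mod 2 = 0
  c[13] = d·G[:,13] = (01011001001100011100011011)·(00000000010000000000000000) mod 2 = 0+0+0+0+0+0+0+0+0+0+0+0+0+0+0+0+0+0+0+0+0+0+0+0+0+0 mod 2 = 0
  c[14] = d·G[:,14] = (01011001001100011100011011)·(00000000001000000000000000) mod 2 = 0+0+0+0+0+0+0+0+0+0+1+0+0+0+0+0+0+0+0+0+0+0+0+0+0+0 mod 2 = 1
  c[15] = d·G[:,15] = (01011001001100011100011011)·(00000000000111111111111111) mod 2 = 0+0+0+0+0+0+0+0+0+0+0+1+0+0+0+1+1+1+0+0+0+1+1+0+1+1 mod 2 = 0
  c[16] = d·G[:,16] = (01011001001100011100011011)·(00000000000100000000000000) mod 2 = 0+0+0+0+0+0+0+0+0+0+0+1+0+0+0+0+0+0+0+0+0+0+0+0+0+0 mod 2 = 1
  c[17] = d·G[:,17] = (01011001001100011100011011)·(00000000000010000000000000) mod 2 = 0+0+0+0+0+0+0+0+0+0+0+0+0+0+0+0+0+0+0+0+0+0+0+0+0+0 mod 2 = 0
  c[18] = d·G[:,18] = (01011001001100011100011011)·(00000000000001000000000000) mod 2 = 0+0+0+0+0+0+0+0+0+0+0+0+0+0+0+0+0+0+0+0+0+0+0+0+0+0 mod 2 = 0
  c[19] = d·G[:,19] = (01011001001100011100011011)·(00000000000000100000000000) mod 2 = 0+0+0+0+0+0+0+0+0+0+0+0+0+0+0+0+0+0+0+0+0+0+0+0+0+0 mod 2 = 0
  c[20] = d·G[:,20] = (01011001001100011100011011)·(00000000000000010000000000) mod 2 = 0+0+0+0+0+0+0+0+0+0+0+0+0+0+0+1+0+0+0+0+0+0+0+0+0+0 mod 2 = 1
  c[21] = d·G[:,21] = (01011001001100011100011011)·(00000000000000001000000000) mod 2 = 0+0+0+0+0+0+0+0+0+0+0+0+0+0+0+0+1+0+0+0+0+0+0+0+0+0 mod 2 = 1
  c[22] = d·G[:,22] = (01011001001100011100011011)·(00000000000000000100000000) mod 2 = 0+0+0+0+0+0+0+0+0+0+0+0+0+0+0+0+0+1+0+0+0+0+0+0+0+0 mod 2 = 1
  c[23] = d·G[:,23] = (01011001001100011100011011)·(00000000000000000010000000) mod 2 = 0+0+0+0+0+0+0+0+0+0+0+0+0+0+0+0+0+0+0+0+0+0+0+0+0+0 mod 2 = 0
  c[24] = d·G[:,24] = (01011001001100011100011011)·(00000000000000000001000000) mod 2 = 0+0+0+0+0+0+0+0+0+0+0+0+0+0+0+0+0+0+0+0+0+0+0+0+0+0 mod 2 = 0
  c[25] = d·G[:,25] = (01011001001100011100011011)·(00000000000000000000100000) mod 2 = 0+0+0+0+0+0+0+0+0+0+0+0+0+0+0+0+0+0+0+0+0+0+0+0+0+0 mod 2 = 0
  c[26] = d·G[:,26] = (01011001001100011100011011)·(00000000000000000000010000) mod 2 = 0+0+0+0+0+0+0+0+0+0+0+0+0+0+0+0+0+0+0+0+0+1+0+0+0+0 mod 2 = 1
  c[27] = d·G[:,27] = (01011001001100011100011011)·(00000000000000000000001000) mod 2 = 0+0+0+0+0+0+0+0+0+0+0+0+0+0+0+0+0+0+0+0+0+0+1+0+0+0 mod 2 = 1
  c[28] = d·G[:,28] = (01011001001100011100011011)·(00000000000000000000000100) mod 2 = 0+0+0+0+0+0+0+0+0+0+0+0+0+0+0+0+0+0+0+0+0+0+0+0+0+0 mod 2 = 0
  c[29] = d·G[:,29] = (01011001001100011100011011)·(00000000000000000000000010) mod 2 = 0+0+0+0+0+0+0+0+0+0+0+0+0+0+0+0+0+0+0+0+0+0+0+0+1+0 mod 2 = 1
  c[30] = d·G[:,30] = (01011001001100011100011011)·(00000000000000000000000001) mod 2 = 0+0+0+0+0+0+0+0+0+0+0+0+0+0+0+0+0+0+0+0+0+0+0+0+0+1 mod 2 = 1
Codeword = 1100101110010010100011100011011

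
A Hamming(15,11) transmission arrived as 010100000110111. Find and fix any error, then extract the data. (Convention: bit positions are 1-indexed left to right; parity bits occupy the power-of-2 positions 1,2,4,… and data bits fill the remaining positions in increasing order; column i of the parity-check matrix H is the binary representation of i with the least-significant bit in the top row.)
Syndrome s = H · r^T (mod 2), r = 010100000110111:
  s[0] = (101010101010101)·(010100000110111) mod 2 = 0+0+0+0+0+0+0+0+0+0+1+0+1+0+1 mod 2 = 1
  s[1] = (011001100110011)·(010100000110111) mod 2 = 0+1+0+0+0+0+0+0+0+1+1+0+0+1+1 mod 2 = 1
  s[2] = (000111100001111)·(010100000110111) mod 2 = 0+0+0+1+0+0+0+0+0+0+0+0+1+1+1 mod 2 = 0
  s[3] = (000000011111111)·(010100000110111) mod 2 = 0+0+0+0+0+0+0+0+0+1+1+0+1+1+1 mod 2 = 1
Syndrome = 1101
Column 11 of H equals this syndrome → error at bit 11 (1-indexed).
Flip bit 11: 010100000110111 → 010100000100111
Extract data bits at positions {3,5,6,7,9,10,11,12,13,14,15}: 00000100111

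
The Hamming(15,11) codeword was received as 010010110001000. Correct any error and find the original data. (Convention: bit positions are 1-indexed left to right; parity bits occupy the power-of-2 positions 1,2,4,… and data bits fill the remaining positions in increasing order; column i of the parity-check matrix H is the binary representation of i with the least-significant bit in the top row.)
Syndrome s = H · r^T (mod 2), r = 010010110001000:
  s[0] = (101010101010101)·(010010110001000) mod 2 = 0+0+0+0+1+0+1+0+0+0+0+0+0+0+0 mod 2 = 0
  s[1] = (011001100110011)·(010010110001000) mod 2 = 0+1+0+0+0+0+1+0+0+0+0+0+0+0+0 mod 2 = 0
  s[2] = (000111100001111)·(010010110001000) mod 2 = 0+0+0+0+1+0+1+0+0+0+0+1+0+0+0 mod 2 = 1
  s[3] = (000000011111111)·(010010110001000) mod 2 = 0+0+0+0+0+0+0+1+0+0+0+1+0+0+0 mod 2 = 0
Syndrome = 0010
Column 4 of H equals this syndrome → error at bit 4 (1-indexed).
Flip bit 4: 010010110001000 → 010110110001000
Extract data bits at positions {3,5,6,7,9,10,11,12,13,14,15}: 01010001000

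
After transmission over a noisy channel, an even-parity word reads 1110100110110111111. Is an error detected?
Sum of received bits: 1+1+1+0+1+0+0+1+1+0+1+1+0+1+1+1+1+1+1 = 14; 14 mod 2 = 0. Result is 0 → no error detected.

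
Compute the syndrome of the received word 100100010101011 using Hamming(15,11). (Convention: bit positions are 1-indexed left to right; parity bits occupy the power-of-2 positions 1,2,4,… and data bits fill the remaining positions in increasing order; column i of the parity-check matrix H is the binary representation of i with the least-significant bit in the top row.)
Syndrome s = H · r^T (mod 2), r = 100100010101011:
  s[0] = (101010101010101)·(100100010101011) mod 2 = 1+0+0+0+0+0+0+0+0+0+0+0+0+0+1 mod 2 = 0
  s[1] = (011001100110011)·(100100010101011) mod 2 = 0+0+0+0+0+0+0+0+0+1+0+0+0+1+1 mod 2 = 1
  s[2] = (000111100001111)·(100100010101011) mod 2 = 0+0+0+1+0+0+0+0+0+0+0+1+0+1+1 mod 2 = 0
  s[3] = (000000011111111)·(100100010101011) mod 2 = 0+0+0+0+0+0+0+1+0+1+0+1+0+1+1 mod 2 = 1
Syndrome = 0101
Non-zero syndrome: error at position 10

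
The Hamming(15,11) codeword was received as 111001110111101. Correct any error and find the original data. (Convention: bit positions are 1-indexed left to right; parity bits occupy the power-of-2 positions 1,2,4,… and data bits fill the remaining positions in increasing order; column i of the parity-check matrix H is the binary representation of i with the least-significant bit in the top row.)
Syndrome s = H · r^T (mod 2), r = 111001110111101:
  s[0] = (101010101010101)·(111001110111101) mod 2 = 1+0+1+0+0+0+1+0+0+0+1+0+1+0+1 mod 2 = 0
  s[1] = (011001100110011)·(111001110111101) mod 2 = 0+1+1+0+0+1+1+0+0+1+1+0+0+0+1 mod 2 = 1
  s[2] = (000111100001111)·(111001110111101) mod 2 = 0+0+0+0+0+1+1+0+0+0+0+1+1+0+1 mod 2 = 1
  s[3] = (000000011111111)·(111001110111101) mod 2 = 0+0+0+0+0+0+0+1+0+1+1+1+1+0+1 mod 2 = 0
Syndrome = 0110
Column 6 of H equals this syndrome → error at bit 6 (1-indexed).
Flip bit 6: 111001110111101 → 111000110111101
Extract data bits at positions {3,5,6,7,9,10,11,12,13,14,15}: 10010111101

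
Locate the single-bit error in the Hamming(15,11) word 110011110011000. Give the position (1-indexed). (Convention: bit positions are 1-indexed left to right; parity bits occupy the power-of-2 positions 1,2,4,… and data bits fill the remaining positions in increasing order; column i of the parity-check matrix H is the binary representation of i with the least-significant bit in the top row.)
Syndrome s = H · r^T (mod 2), r = 110011110011000:
  s[0] = (101010101010101)·(110011110011000) mod 2 = 1+0+0+0+1+0+1+0+0+0+1+0+0+0+0 mod 2 = 0
  s[1] = (011001100110011)·(110011110011000) mod 2 = 0+1+0+0+0+1+1+0+0+0+1+0+0+0+0 mod 2 = 0
  s[2] = (000111100001111)·(110011110011000) mod 2 = 0+0+0+0+1+1+1+0+0+0+0+1+0+0+0 mod 2 = 0
  s[3] = (000000011111111)·(110011110011000) mod 2 = 0+0+0+0+0+0+0+1+0+0+1+1+0+0+0 mod 2 = 1
Syndrome = 0001
Column i of H is the binary representation of i, so the syndrome is the binary index of the flipped bit.
Read s = 0001 with s[0] as LSB: 0·2^0 + 0·2^1 + 0·2^2 + 1·2^3 = 8.
Error is at bit position 8.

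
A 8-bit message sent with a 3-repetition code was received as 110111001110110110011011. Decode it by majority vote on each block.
Split into 3-bit blocks and majority-vote each:
  block 1 = 110: 2 ones, 1 zeros → 1
  block 2 = 111: 3 ones, 0 zeros → 1
  block 3 = 001: 1 ones, 2 zeros → 0
  block 4 = 110: 2 ones, 1 zeros → 1
  block 5 = 110: 2 ones, 1 zeros → 1
  block 6 = 110: 2 ones, 1 zeros → 1
  block 7 = 011: 2 ones, 1 zeros → 1
  block 8 = 011: 2 ones, 1 zeros → 1
Decoded = 11011111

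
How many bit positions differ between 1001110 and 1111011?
XOR = 0110101, count of 1s = 4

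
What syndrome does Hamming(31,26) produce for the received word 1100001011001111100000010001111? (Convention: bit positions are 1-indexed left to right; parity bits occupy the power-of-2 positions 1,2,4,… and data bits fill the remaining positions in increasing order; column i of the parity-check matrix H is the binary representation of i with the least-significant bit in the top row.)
Syndrome s = H · r^T (mod 2), r = 1100001011001111100000010001111:
  s[0] = (1010101010101010101010101010101)·(1100001011001111100000010001111) mod 2 = 1+0+0+0+0+0+1+0+1+0+0+0+1+0+1+0+1+0+0+0+0+0+0+0+0+0+0+0+1+0+1 mod 2 = 0
  s[1] = (0110011001100110011001100110011)·(1100001011001111100000010001111) mod 2 = 0+1+0+0+0+0+1+0+0+1+0+0+0+1+1+0+0+0+0+0+0+0+0+0+0+0+0+0+0+1+1 mod 2 = 1
  s[2] = (0001111000011110000111100001111)·(1100001011001111100000010001111) mod 2 = 0+0+0+0+0+0+1+0+0+0+0+0+1+1+1+0+0+0+0+0+0+0+0+0+0+0+0+1+1+1+1 mod 2 = 0
  s[3] = (0000000111111110000000011111111)·(1100001011001111100000010001111) mod 2 = 0+0+0+0+0+0+0+0+1+1+0+0+1+1+1+0+0+0+0+0+0+0+0+1+0+0+0+1+1+1+1 mod 2 = 0
  s[4] = (0000000000000001111111111111111)·(1100001011001111100000010001111) mod 2 = 0+0+0+0+0+0+0+0+0+0+0+0+0+0+0+1+1+0+0+0+0+0+0+1+0+0+0+1+1+1+1 mod 2 = 1
Syndrome = 01001
Non-zero syndrome: error at position 18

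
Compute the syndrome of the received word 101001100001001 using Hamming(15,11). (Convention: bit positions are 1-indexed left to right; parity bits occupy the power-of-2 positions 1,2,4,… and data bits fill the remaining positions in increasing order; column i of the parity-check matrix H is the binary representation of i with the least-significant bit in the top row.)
Syndrome s = H · r^T (mod 2), r = 101001100001001:
  s[0] = (101010101010101)·(101001100001001) mod 2 = 1+0+1+0+0+0+1+0+0+0+0+0+0+0+1 mod 2 = 0
  s[1] = (011001100110011)·(101001100001001) mod 2 = 0+0+1+0+0+1+1+0+0+0+0+0+0+0+1 mod 2 = 0
  s[2] = (000111100001111)·(101001100001001) mod 2 = 0+0+0+0+0+1+1+0+0+0+0+1+0+0+1 mod 2 = 0
  s[3] = (000000011111111)·(101001100001001) mod 2 = 0+0+0+0+0+0+0+0+0+0+0+1+0+0+1 mod 2 = 0
Syndrome = 0000
s = 0: no error detected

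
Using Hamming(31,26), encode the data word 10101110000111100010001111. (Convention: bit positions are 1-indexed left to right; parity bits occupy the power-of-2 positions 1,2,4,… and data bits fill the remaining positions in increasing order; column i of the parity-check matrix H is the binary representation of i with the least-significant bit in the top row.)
Codeword c = d · G (mod 2), d = 10101110000111100010001111:
  c[0] = d·G[:,0] = (10101110000111100010001111)·(11011010101101010101010101) mod 2 = 1+0+0+0+1+0+1+0+0+0+0+1+0+1+0+0+0+0+0+0+0+0+0+1+0+1 mod 2 = 1
  c[1] = d·G[:,1] = (10101110000111100010001111)·(10110110011011001100110011) mod 2 = 1+0+1+0+0+1+1+0+0+0+0+0+1+1+0+0+0+0+0+0+0+0+0+0+1+1 mod 2 = 0
  c[2] = d·G[:,2] = (10101110000111100010001111)·(10000000000000000000000000) mod 2 = 1+0+0+0+0+0+0+0+0+0+0+0+0+0+0+0+0+0+0+0+0+0+0+0+0+0 mod 2 = 1
  c[3] = d·G[:,3] = (10101110000111100010001111)·(01110001111000111100001111) mod 2 = 0+0+1+0+0+0+0+0+0+0+0+0+0+0+1+0+0+0+0+0+0+0+1+1+1+1 mod 2 = 0
  c[4] = d·G[:,4] = (10101110000111100010001111)·(01000000000000000000000000) mod 2 = 0+0+0+0+0+0+0+0+0+0+0+0+0+0+0+0+0+0+0+0+0+0+0+0+0+0 mod 2 = 0
  c[5] = d·G[:,5] = (10101110000111100010001111)·(00100000000000000000000000) mod 2 = 0+0+1+0+0+0+0+0+0+0+0+0+0+0+0+0+0+0+0+0+0+0+0+0+0+0 mod 2 = 1
  c[6] = d·G[:,6] = (10101110000111100010001111)·(00010000000000000000000000) mod 2 = 0+0+0+0+0+0+0+0+0+0+0+0+0+0+0+0+0+0+0+0+0+0+0+0+0+0 mod 2 = 0
  c[7] = d·G[:,7] = (10101110000111100010001111)·(00001111111000000011111111) mod 2 = 0+0+0+0+1+1+1+0+0+0+0+0+0+0+0+0+0+0+1+0+0+0+1+1+1+1 mod 2 = 0
  c[8] = d·G[:,8] = (10101110000111100010001111)·(00001000000000000000000000) mod 2 = 0+0+0+0+1+0+0+0+0+0+0+0+0+0+0+0+0+0+0+0+0+0+0+0+0+0 mod 2 = 1
  c[9] = d·G[:,9] = (10101110000111100010001111)·(00000100000000000000000000) mod 2 = 0+0+0+0+0+1+0+0+0+0+0+0+0+0+0+0+0+0+0+0+0+0+0+0+0+0 mod 2 = 1
  c[10] = d·G[:,10] = (10101110000111100010001111)·(00000010000000000000000000) mod 2 = 0+0+0+0+0+0+1+0+0+0+0+0+0+0+0+0+0+0+0+0+0+0+0+0+0+0 mod 2 = 1
  c[11] = d·G[:,11] = (10101110000111100010001111)·(00000001000000000000000000) mod 2 = 0+0+0+0+0+0+0+0+0+0+0+0+0+0+0+0+0+0+0+0+0+0+0+0+0+0 mod 2 = 0
  c[12] = d·G[:,12] = (10101110000111100010001111)·(00000000100000000000000000) mod 2 = 0+0+0+0+0+0+0+0+0+0+0+0+0+0+0+0+0+0+0+0+0+0+0+0+0+0 mod 2 = 0
  c[13] = d·G[:,13] = (10101110000111100010001111)·(00000000010000000000000000) mod 2 = 0+0+0+0+0+0+0+0+0+0+0+0+0+0+0+0+0+0+0+0+0+0+0+0+0+0 mod 2 = 0
  c[14] = d·G[:,14] = (10101110000111100010001111)·(00000000001000000000000000) mod 2 = 0+0+0+0+0+0+0+0+0+0+0+0+0+0+0+0+0+0+0+0+0+0+0+0+0+0 mod 2 = 0
  c[15] = d·G[:,15] = (10101110000111100010001111)·(00000000000111111111111111) mod 2 = 0+0+0+0+0+0+0+0+0+0+0+1+1+1+1+0+0+0+1+0+0+0+1+1+1+1 mod 2 = 1
  c[16] = d·G[:,16] = (10101110000111100010001111)·(00000000000100000000000000) mod 2 = 0+0+0+0+0+0+0+0+0+0+0+1+0+0+0+0+0+0+0+0+0+0+0+0+0+0 mod 2 = 1
  c[17] = d·G[:,17] = (10101110000111100010001111)·(00000000000010000000000000) mod 2 = 0+0+0+0+0+0+0+0+0+0+0+0+1+0+0+0+0+0+0+0+0+0+0+0+0+0 mod 2 = 1
  c[18] = d·G[:,18] = (10101110000111100010001111)·(00000000000001000000000000) mod 2 = 0+0+0+0+0+0+0+0+0+0+0+0+0+1+0+0+0+0+0+0+0+0+0+0+0+0 mod 2 = 1
  c[19] = d·G[:,19] = (10101110000111100010001111)·(00000000000000100000000000) mod 2 = 0+0+0+0+0+0+0+0+0+0+0+0+0+0+1+0+0+0+0+0+0+0+0+0+0+0 mod 2 = 1
  c[20] = d·G[:,20] = (10101110000111100010001111)·(00000000000000010000000000) mod 2 = 0+0+0+0+0+0+0+0+0+0+0+0+0+0+0+0+0+0+0+0+0+0+0+0+0+0 mod 2 = 0
  c[21] = d·G[:,21] = (10101110000111100010001111)·(00000000000000001000000000) mod 2 = 0+0+0+0+0+0+0+0+0+0+0+0+0+0+0+0+0+0+0+0+0+0+0+0+0+0 mod 2 = 0
  c[22] = d·G[:,22] = (10101110000111100010001111)·(00000000000000000100000000) mod 2 = 0+0+0+0+0+0+0+0+0+0+0+0+0+0+0+0+0+0+0+0+0+0+0+0+0+0 mod 2 = 0
  c[23] = d·G[:,23] = (10101110000111100010001111)·(00000000000000000010000000) mod 2 = 0+0+0+0+0+0+0+0+0+0+0+0+0+0+0+0+0+0+1+0+0+0+0+0+0+0 mod 2 = 1
  c[24] = d·G[:,24] = (10101110000111100010001111)·(00000000000000000001000000) mod 2 = 0+0+0+0+0+0+0+0+0+0+0+0+0+0+0+0+0+0+0+0+0+0+0+0+0+0 mod 2 = 0
  c[25] = d·G[:,25] = (10101110000111100010001111)·(00000000000000000000100000) mod 2 = 0+0+0+0+0+0+0+0+0+0+0+0+0+0+0+0+0+0+0+0+0+0+0+0+0+0 mod 2 = 0
  c[26] = d·G[:,26] = (10101110000111100010001111)·(00000000000000000000010000) mod 2 = 0+0+0+0+0+0+0+0+0+0+0+0+0+0+0+0+0+0+0+0+0+0+0+0+0+0 mod 2 = 0
  c[27] = d·G[:,27] = (10101110000111100010001111)·(00000000000000000000001000) mod 2 = 0+0+0+0+0+0+0+0+0+0+0+0+0+0+0+0+0+0+0+0+0+0+1+0+0+0 mod 2 = 1
  c[28] = d·G[:,28] = (10101110000111100010001111)·(00000000000000000000000100) mod 2 = 0+0+0+0+0+0+0+0+0+0+0+0+0+0+0+0+0+0+0+0+0+0+0+1+0+0 mod 2 = 1
  c[29] = d·G[:,29] = (10101110000111100010001111)·(00000000000000000000000010) mod 2 = 0+0+0+0+0+0+0+0+0+0+0+0+0+0+0+0+0+0+0+0+0+0+0+0+1+0 mod 2 = 1
  c[30] = d·G[:,30] = (10101110000111100010001111)·(00000000000000000000000001) mod 2 = 0+0+0+0+0+0+0+0+0+0+0+0+0+0+0+0+0+0+0+0+0+0+0+0+0+1 mod 2 = 1
Codeword = 1010010011100001111100010001111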